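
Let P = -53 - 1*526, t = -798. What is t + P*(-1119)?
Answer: 647103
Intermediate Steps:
P = -579 (P = -53 - 526 = -579)
t + P*(-1119) = -798 - 579*(-1119) = -798 + 647901 = 647103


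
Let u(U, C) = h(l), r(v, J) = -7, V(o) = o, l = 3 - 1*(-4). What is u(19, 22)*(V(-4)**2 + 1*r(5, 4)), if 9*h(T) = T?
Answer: 7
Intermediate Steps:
l = 7 (l = 3 + 4 = 7)
h(T) = T/9
u(U, C) = 7/9 (u(U, C) = (1/9)*7 = 7/9)
u(19, 22)*(V(-4)**2 + 1*r(5, 4)) = 7*((-4)**2 + 1*(-7))/9 = 7*(16 - 7)/9 = (7/9)*9 = 7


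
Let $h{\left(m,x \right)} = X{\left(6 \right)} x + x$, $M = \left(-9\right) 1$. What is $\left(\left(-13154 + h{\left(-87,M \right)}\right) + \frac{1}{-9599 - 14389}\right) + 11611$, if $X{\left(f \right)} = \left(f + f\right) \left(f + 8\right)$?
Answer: $- \frac{73499233}{23988} \approx -3064.0$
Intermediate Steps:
$M = -9$
$X{\left(f \right)} = 2 f \left(8 + f\right)$
$h{\left(m,x \right)} = 169 x$ ($h{\left(m,x \right)} = 2 \cdot 6 \left(8 + 6\right) x + x = 2 \cdot 6 \cdot 14 x + x = 168 x + x = 169 x$)
$\left(\left(-13154 + h{\left(-87,M \right)}\right) + \frac{1}{-9599 - 14389}\right) + 11611 = \left(\left(-13154 + 169 \left(-9\right)\right) + \frac{1}{-9599 - 14389}\right) + 11611 = \left(\left(-13154 - 1521\right) + \frac{1}{-23988}\right) + 11611 = \left(-14675 - \frac{1}{23988}\right) + 11611 = - \frac{352023901}{23988} + 11611 = - \frac{73499233}{23988}$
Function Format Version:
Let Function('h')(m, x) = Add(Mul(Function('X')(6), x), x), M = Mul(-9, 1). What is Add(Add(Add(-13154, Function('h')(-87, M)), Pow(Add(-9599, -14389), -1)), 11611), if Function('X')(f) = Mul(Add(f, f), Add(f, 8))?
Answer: Rational(-73499233, 23988) ≈ -3064.0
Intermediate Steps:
M = -9
Function('X')(f) = Mul(2, f, Add(8, f)) (Function('X')(f) = Mul(Mul(2, f), Add(8, f)) = Mul(2, f, Add(8, f)))
Function('h')(m, x) = Mul(169, x) (Function('h')(m, x) = Add(Mul(Mul(2, 6, Add(8, 6)), x), x) = Add(Mul(Mul(2, 6, 14), x), x) = Add(Mul(168, x), x) = Mul(169, x))
Add(Add(Add(-13154, Function('h')(-87, M)), Pow(Add(-9599, -14389), -1)), 11611) = Add(Add(Add(-13154, Mul(169, -9)), Pow(Add(-9599, -14389), -1)), 11611) = Add(Add(Add(-13154, -1521), Pow(-23988, -1)), 11611) = Add(Add(-14675, Rational(-1, 23988)), 11611) = Add(Rational(-352023901, 23988), 11611) = Rational(-73499233, 23988)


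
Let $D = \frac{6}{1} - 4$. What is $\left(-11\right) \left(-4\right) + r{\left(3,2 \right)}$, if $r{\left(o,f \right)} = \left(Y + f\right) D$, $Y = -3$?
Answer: $42$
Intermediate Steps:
$D = 2$ ($D = 6 \cdot 1 - 4 = 6 - 4 = 2$)
$r{\left(o,f \right)} = -6 + 2 f$ ($r{\left(o,f \right)} = \left(-3 + f\right) 2 = -6 + 2 f$)
$\left(-11\right) \left(-4\right) + r{\left(3,2 \right)} = \left(-11\right) \left(-4\right) + \left(-6 + 2 \cdot 2\right) = 44 + \left(-6 + 4\right) = 44 - 2 = 42$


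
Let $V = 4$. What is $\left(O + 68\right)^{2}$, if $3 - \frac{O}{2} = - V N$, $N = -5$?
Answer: $1156$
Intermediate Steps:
$O = -34$ ($O = 6 - 2 \left(-1\right) 4 \left(-5\right) = 6 - 2 \left(\left(-4\right) \left(-5\right)\right) = 6 - 40 = -34$)
$\left(O + 68\right)^{2} = \left(-34 + 68\right)^{2} = 34^{2} = 1156$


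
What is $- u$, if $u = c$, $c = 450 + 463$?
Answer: $-913$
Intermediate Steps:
$c = 913$
$u = 913$
$- u = \left(-1\right) 913 = -913$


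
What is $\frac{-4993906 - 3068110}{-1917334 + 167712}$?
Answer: $\frac{4031008}{874811} \approx 4.6079$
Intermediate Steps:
$\frac{-4993906 - 3068110}{-1917334 + 167712} = - \frac{8062016}{-1749622} = \left(-8062016\right) \left(- \frac{1}{1749622}\right) = \frac{4031008}{874811}$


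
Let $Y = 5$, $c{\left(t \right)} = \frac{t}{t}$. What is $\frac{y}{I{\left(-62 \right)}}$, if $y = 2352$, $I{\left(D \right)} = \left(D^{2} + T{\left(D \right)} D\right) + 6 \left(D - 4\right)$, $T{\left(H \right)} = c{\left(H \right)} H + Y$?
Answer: $\frac{1176}{3491} \approx 0.33687$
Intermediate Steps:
$c{\left(t \right)} = 1$
$T{\left(H \right)} = 5 + H$ ($T{\left(H \right)} = 1 H + 5 = H + 5 = 5 + H$)
$I{\left(D \right)} = -24 + D^{2} + 6 D + D \left(5 + D\right)$ ($I{\left(D \right)} = \left(D^{2} + \left(5 + D\right) D\right) + 6 \left(D - 4\right) = \left(D^{2} + D \left(5 + D\right)\right) + 6 \left(-4 + D\right) = \left(D^{2} + D \left(5 + D\right)\right) + \left(-24 + 6 D\right) = -24 + D^{2} + 6 D + D \left(5 + D\right)$)
$\frac{y}{I{\left(-62 \right)}} = \frac{2352}{-24 + 2 \left(-62\right)^{2} + 11 \left(-62\right)} = \frac{2352}{-24 + 2 \cdot 3844 - 682} = \frac{2352}{-24 + 7688 - 682} = \frac{2352}{6982} = 2352 \cdot \frac{1}{6982} = \frac{1176}{3491}$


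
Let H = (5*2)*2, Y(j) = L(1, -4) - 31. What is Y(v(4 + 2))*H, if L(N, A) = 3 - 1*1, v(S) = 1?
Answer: -580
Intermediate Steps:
L(N, A) = 2 (L(N, A) = 3 - 1 = 2)
Y(j) = -29 (Y(j) = 2 - 31 = -29)
H = 20 (H = 10*2 = 20)
Y(v(4 + 2))*H = -29*20 = -580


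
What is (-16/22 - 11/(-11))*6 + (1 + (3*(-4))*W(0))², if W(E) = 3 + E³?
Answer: 13493/11 ≈ 1226.6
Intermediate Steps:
(-16/22 - 11/(-11))*6 + (1 + (3*(-4))*W(0))² = (-16/22 - 11/(-11))*6 + (1 + (3*(-4))*(3 + 0³))² = (-16*1/22 - 11*(-1/11))*6 + (1 - 12*(3 + 0))² = (-8/11 + 1)*6 + (1 - 12*3)² = (3/11)*6 + (1 - 36)² = 18/11 + (-35)² = 18/11 + 1225 = 13493/11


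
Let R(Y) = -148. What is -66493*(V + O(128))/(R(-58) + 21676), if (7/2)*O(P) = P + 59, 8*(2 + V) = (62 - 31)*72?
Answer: -106141/104 ≈ -1020.6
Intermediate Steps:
V = 277 (V = -2 + ((62 - 31)*72)/8 = -2 + (31*72)/8 = -2 + (⅛)*2232 = -2 + 279 = 277)
O(P) = 118/7 + 2*P/7 (O(P) = 2*(P + 59)/7 = 2*(59 + P)/7 = 118/7 + 2*P/7)
-66493*(V + O(128))/(R(-58) + 21676) = -66493*(277 + (118/7 + (2/7)*128))/(-148 + 21676) = -66493/(21528/(277 + (118/7 + 256/7))) = -66493/(21528/(277 + 374/7)) = -66493/(21528/(2313/7)) = -66493/(21528*(7/2313)) = -66493/16744/257 = -66493*257/16744 = -106141/104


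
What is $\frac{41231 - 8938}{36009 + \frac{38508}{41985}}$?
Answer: $\frac{451940535}{503958791} \approx 0.89678$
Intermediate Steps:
$\frac{41231 - 8938}{36009 + \frac{38508}{41985}} = \frac{32293}{36009 + 38508 \cdot \frac{1}{41985}} = \frac{32293}{36009 + \frac{12836}{13995}} = \frac{32293}{\frac{503958791}{13995}} = 32293 \cdot \frac{13995}{503958791} = \frac{451940535}{503958791}$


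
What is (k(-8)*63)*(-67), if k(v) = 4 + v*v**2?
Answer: 2144268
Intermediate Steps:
k(v) = 4 + v**3
(k(-8)*63)*(-67) = ((4 + (-8)**3)*63)*(-67) = ((4 - 512)*63)*(-67) = -508*63*(-67) = -32004*(-67) = 2144268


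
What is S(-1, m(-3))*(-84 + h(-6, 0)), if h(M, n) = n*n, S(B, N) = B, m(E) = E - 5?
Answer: 84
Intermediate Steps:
m(E) = -5 + E
h(M, n) = n²
S(-1, m(-3))*(-84 + h(-6, 0)) = -(-84 + 0²) = -(-84 + 0) = -1*(-84) = 84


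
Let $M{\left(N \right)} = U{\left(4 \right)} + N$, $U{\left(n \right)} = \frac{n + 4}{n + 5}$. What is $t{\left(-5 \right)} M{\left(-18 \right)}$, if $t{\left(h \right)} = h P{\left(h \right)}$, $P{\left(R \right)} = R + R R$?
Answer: $\frac{15400}{9} \approx 1711.1$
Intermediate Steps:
$P{\left(R \right)} = R + R^{2}$
$U{\left(n \right)} = \frac{4 + n}{5 + n}$
$M{\left(N \right)} = \frac{8}{9} + N$ ($M{\left(N \right)} = \frac{4 + 4}{5 + 4} + N = \frac{1}{9} \cdot 8 + N = \frac{8}{9} + N$)
$t{\left(h \right)} = h^{2} \left(1 + h\right)$ ($t{\left(h \right)} = h h \left(1 + h\right) = h^{2} \left(1 + h\right)$)
$t{\left(-5 \right)} M{\left(-18 \right)} = \left(-5\right)^{2} \left(1 - 5\right) \left(\frac{8}{9} - 18\right) = 25 \left(-4\right) \left(- \frac{154}{9}\right) = \left(-100\right) \left(- \frac{154}{9}\right) = \frac{15400}{9}$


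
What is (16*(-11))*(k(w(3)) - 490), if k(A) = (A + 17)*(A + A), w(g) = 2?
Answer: 72864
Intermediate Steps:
k(A) = 2*A*(17 + A) (k(A) = (17 + A)*(2*A) = 2*A*(17 + A))
(16*(-11))*(k(w(3)) - 490) = (16*(-11))*(2*2*(17 + 2) - 490) = -176*(2*2*19 - 490) = -176*(76 - 490) = -176*(-414) = 72864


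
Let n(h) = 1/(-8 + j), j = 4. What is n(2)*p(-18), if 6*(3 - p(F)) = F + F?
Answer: -9/4 ≈ -2.2500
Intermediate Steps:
p(F) = 3 - F/3 (p(F) = 3 - (F + F)/6 = 3 - F/3)
n(h) = -¼ (n(h) = 1/(-8 + 4) = 1/(-4) = -¼)
n(2)*p(-18) = -(3 - ⅓*(-18))/4 = -(3 + 6)/4 = -¼*9 = -9/4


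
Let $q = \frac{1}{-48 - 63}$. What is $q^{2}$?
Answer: $\frac{1}{12321} \approx 8.1162 \cdot 10^{-5}$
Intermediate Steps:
$q = - \frac{1}{111}$ ($q = \frac{1}{-111} = - \frac{1}{111} \approx -0.009009$)
$q^{2} = \left(- \frac{1}{111}\right)^{2} = \frac{1}{12321}$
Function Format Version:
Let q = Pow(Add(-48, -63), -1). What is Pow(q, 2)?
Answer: Rational(1, 12321) ≈ 8.1162e-5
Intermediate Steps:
q = Rational(-1, 111) (q = Pow(-111, -1) = Rational(-1, 111) ≈ -0.0090090)
Pow(q, 2) = Pow(Rational(-1, 111), 2) = Rational(1, 12321)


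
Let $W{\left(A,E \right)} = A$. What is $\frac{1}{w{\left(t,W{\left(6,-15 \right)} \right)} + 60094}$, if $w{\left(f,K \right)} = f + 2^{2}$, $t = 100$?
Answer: $\frac{1}{60198} \approx 1.6612 \cdot 10^{-5}$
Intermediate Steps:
$w{\left(f,K \right)} = 4 + f$ ($w{\left(f,K \right)} = f + 4 = 4 + f$)
$\frac{1}{w{\left(t,W{\left(6,-15 \right)} \right)} + 60094} = \frac{1}{\left(4 + 100\right) + 60094} = \frac{1}{104 + 60094} = \frac{1}{60198}$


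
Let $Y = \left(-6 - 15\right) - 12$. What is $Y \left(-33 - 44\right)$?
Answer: $2541$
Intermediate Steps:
$Y = -33$ ($Y = -21 - 12 = -33$)
$Y \left(-33 - 44\right) = - 33 \left(-33 - 44\right) = \left(-33\right) \left(-77\right) = 2541$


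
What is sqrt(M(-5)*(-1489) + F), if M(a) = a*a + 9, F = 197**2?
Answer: 3*I*sqrt(1313) ≈ 108.71*I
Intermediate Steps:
F = 38809
M(a) = 9 + a**2 (M(a) = a**2 + 9 = 9 + a**2)
sqrt(M(-5)*(-1489) + F) = sqrt((9 + (-5)**2)*(-1489) + 38809) = sqrt((9 + 25)*(-1489) + 38809) = sqrt(34*(-1489) + 38809) = sqrt(-50626 + 38809) = sqrt(-11817) = 3*I*sqrt(1313)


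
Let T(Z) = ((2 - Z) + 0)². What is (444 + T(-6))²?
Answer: 258064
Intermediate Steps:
T(Z) = (2 - Z)²
(444 + T(-6))² = (444 + (-2 - 6)²)² = (444 + (-8)²)² = (444 + 64)² = 508² = 258064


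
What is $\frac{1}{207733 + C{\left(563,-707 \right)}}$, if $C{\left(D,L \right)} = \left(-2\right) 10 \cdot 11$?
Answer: $\frac{1}{207513} \approx 4.819 \cdot 10^{-6}$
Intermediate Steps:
$C{\left(D,L \right)} = -220$ ($C{\left(D,L \right)} = \left(-20\right) 11 = -220$)
$\frac{1}{207733 + C{\left(563,-707 \right)}} = \frac{1}{207733 - 220} = \frac{1}{207513}$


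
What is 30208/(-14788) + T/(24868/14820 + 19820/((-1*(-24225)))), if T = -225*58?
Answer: -112590822046/21527631 ≈ -5230.1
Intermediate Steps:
T = -13050
30208/(-14788) + T/(24868/14820 + 19820/((-1*(-24225)))) = 30208/(-14788) - 13050/(24868/14820 + 19820/((-1*(-24225)))) = 30208*(-1/14788) - 13050/(24868*(1/14820) + 19820/24225) = -7552/3697 - 13050/(6217/3705 + 19820*(1/24225)) = -7552/3697 - 13050/(6217/3705 + 3964/4845) = -7552/3697 - 13050/52407/20995 = -7552/3697 - 13050*20995/52407 = -7552/3697 - 30442750/5823 = -112590822046/21527631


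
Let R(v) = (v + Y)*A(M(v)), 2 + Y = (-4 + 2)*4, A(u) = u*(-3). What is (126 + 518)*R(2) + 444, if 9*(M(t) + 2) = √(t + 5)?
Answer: -30468 + 5152*√7/3 ≈ -25924.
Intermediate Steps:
M(t) = -2 + √(5 + t)/9 (M(t) = -2 + √(t + 5)/9 = -2 + √(5 + t)/9)
A(u) = -3*u
Y = -10 (Y = -2 + (-4 + 2)*4 = -2 - 2*4 = -2 - 8 = -10)
R(v) = (-10 + v)*(6 - √(5 + v)/3) (R(v) = (v - 10)*(-3*(-2 + √(5 + v)/9)) = (-10 + v)*(6 - √(5 + v)/3))
(126 + 518)*R(2) + 444 = (126 + 518)*((-10 + 2)*(18 - √(5 + 2))/3) + 444 = 644*((⅓)*(-8)*(18 - √7)) + 444 = 644*(-48 + 8*√7/3) + 444 = (-30912 + 5152*√7/3) + 444 = -30468 + 5152*√7/3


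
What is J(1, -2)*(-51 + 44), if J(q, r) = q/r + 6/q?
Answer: -77/2 ≈ -38.500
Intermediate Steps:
J(q, r) = 6/q + q/r
J(1, -2)*(-51 + 44) = (6/1 + 1/(-2))*(-51 + 44) = (6*1 + 1*(-½))*(-7) = (6 - ½)*(-7) = (11/2)*(-7) = -77/2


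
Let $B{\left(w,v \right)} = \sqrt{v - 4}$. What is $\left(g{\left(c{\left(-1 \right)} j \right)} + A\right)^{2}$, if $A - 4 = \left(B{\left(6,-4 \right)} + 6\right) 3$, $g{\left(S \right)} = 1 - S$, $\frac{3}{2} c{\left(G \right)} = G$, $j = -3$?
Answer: $369 + 252 i \sqrt{2} \approx 369.0 + 356.38 i$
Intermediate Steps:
$c{\left(G \right)} = \frac{2 G}{3}$
$B{\left(w,v \right)} = \sqrt{-4 + v}$
$A = 22 + 6 i \sqrt{2}$ ($A = 4 + \left(\sqrt{-4 - 4} + 6\right) 3 = 4 + \left(\sqrt{-8} + 6\right) 3 = 4 + \left(2 i \sqrt{2} + 6\right) 3 = 4 + \left(6 + 2 i \sqrt{2}\right) 3 = 4 + \left(18 + 6 i \sqrt{2}\right) = 22 + 6 i \sqrt{2} \approx 22.0 + 8.4853 i$)
$\left(g{\left(c{\left(-1 \right)} j \right)} + A\right)^{2} = \left(\left(1 - \frac{2}{3} \left(-1\right) \left(-3\right)\right) + \left(22 + 6 i \sqrt{2}\right)\right)^{2} = \left(\left(1 - \left(- \frac{2}{3}\right) \left(-3\right)\right) + \left(22 + 6 i \sqrt{2}\right)\right)^{2} = \left(\left(1 - 2\right) + \left(22 + 6 i \sqrt{2}\right)\right)^{2} = \left(-1 + \left(22 + 6 i \sqrt{2}\right)\right)^{2} = \left(21 + 6 i \sqrt{2}\right)^{2}$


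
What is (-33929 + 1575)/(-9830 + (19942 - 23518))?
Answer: 16177/6703 ≈ 2.4134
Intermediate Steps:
(-33929 + 1575)/(-9830 + (19942 - 23518)) = -32354/(-9830 - 3576) = -32354/(-13406) = -32354*(-1/13406) = 16177/6703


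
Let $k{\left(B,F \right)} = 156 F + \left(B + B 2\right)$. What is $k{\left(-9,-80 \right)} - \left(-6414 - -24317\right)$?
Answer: $-30410$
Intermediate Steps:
$k{\left(B,F \right)} = 3 B + 156 F$ ($k{\left(B,F \right)} = 156 F + \left(B + 2 B\right) = 156 F + 3 B = 3 B + 156 F$)
$k{\left(-9,-80 \right)} - \left(-6414 - -24317\right) = \left(3 \left(-9\right) + 156 \left(-80\right)\right) - \left(-6414 - -24317\right) = \left(-27 - 12480\right) - \left(-6414 + 24317\right) = -12507 - 17903 = -30410$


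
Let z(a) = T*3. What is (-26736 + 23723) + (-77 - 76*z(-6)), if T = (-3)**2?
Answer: -5142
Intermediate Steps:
T = 9
z(a) = 27 (z(a) = 9*3 = 27)
(-26736 + 23723) + (-77 - 76*z(-6)) = (-26736 + 23723) + (-77 - 76*27) = -3013 + (-77 - 2052) = -3013 - 2129 = -5142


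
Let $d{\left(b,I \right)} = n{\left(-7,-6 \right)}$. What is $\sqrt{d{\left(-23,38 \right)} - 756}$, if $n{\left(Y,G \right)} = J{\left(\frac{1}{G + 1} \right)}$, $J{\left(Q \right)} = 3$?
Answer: $i \sqrt{753} \approx 27.441 i$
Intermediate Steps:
$n{\left(Y,G \right)} = 3$
$d{\left(b,I \right)} = 3$
$\sqrt{d{\left(-23,38 \right)} - 756} = \sqrt{3 - 756} = \sqrt{-753} = i \sqrt{753}$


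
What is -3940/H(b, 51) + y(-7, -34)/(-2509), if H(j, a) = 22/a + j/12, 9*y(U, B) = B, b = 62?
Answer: -9074832866/12893751 ≈ -703.82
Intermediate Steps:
y(U, B) = B/9
H(j, a) = 22/a + j/12 (H(j, a) = 22/a + j*(1/12) = 22/a + j/12)
-3940/H(b, 51) + y(-7, -34)/(-2509) = -3940/(22/51 + (1/12)*62) + ((⅑)*(-34))/(-2509) = -3940/(22*(1/51) + 31/6) - 34/9*(-1/2509) = -3940/(22/51 + 31/6) + 34/22581 = -3940/571/102 + 34/22581 = -3940*102/571 + 34/22581 = -401880/571 + 34/22581 = -9074832866/12893751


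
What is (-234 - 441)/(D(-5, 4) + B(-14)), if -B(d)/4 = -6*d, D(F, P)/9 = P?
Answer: 9/4 ≈ 2.2500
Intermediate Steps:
D(F, P) = 9*P
B(d) = 24*d (B(d) = -(-24)*d = 24*d)
(-234 - 441)/(D(-5, 4) + B(-14)) = (-234 - 441)/(9*4 + 24*(-14)) = -675/(36 - 336) = -675/(-300) = -675*(-1/300) = 9/4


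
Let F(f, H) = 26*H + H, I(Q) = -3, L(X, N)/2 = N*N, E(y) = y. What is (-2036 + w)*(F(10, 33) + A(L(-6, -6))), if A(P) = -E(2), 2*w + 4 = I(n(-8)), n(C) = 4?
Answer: -3626231/2 ≈ -1.8131e+6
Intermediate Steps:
L(X, N) = 2*N² (L(X, N) = 2*(N*N) = 2*N²)
F(f, H) = 27*H
w = -7/2 (w = -2 + (½)*(-3) = -2 - 3/2 = -7/2 ≈ -3.5000)
A(P) = -2 (A(P) = -1*2 = -2)
(-2036 + w)*(F(10, 33) + A(L(-6, -6))) = (-2036 - 7/2)*(27*33 - 2) = -4079*(891 - 2)/2 = -4079/2*889 = -3626231/2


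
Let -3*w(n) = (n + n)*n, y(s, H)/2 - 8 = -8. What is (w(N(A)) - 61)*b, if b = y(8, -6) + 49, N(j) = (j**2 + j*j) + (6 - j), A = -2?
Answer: -34055/3 ≈ -11352.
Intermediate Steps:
y(s, H) = 0 (y(s, H) = 16 + 2*(-8) = 16 - 16 = 0)
N(j) = 6 - j + 2*j**2 (N(j) = (j**2 + j**2) + (6 - j) = 2*j**2 + (6 - j) = 6 - j + 2*j**2)
w(n) = -2*n**2/3 (w(n) = -(n + n)*n/3 = -2*n*n/3 = -2*n**2/3)
b = 49 (b = 0 + 49 = 49)
(w(N(A)) - 61)*b = (-2*(6 - 1*(-2) + 2*(-2)**2)**2/3 - 61)*49 = (-2*(6 + 2 + 2*4)**2/3 - 61)*49 = (-2*(6 + 2 + 8)**2/3 - 61)*49 = (-2/3*16**2 - 61)*49 = (-2/3*256 - 61)*49 = (-512/3 - 61)*49 = -695/3*49 = -34055/3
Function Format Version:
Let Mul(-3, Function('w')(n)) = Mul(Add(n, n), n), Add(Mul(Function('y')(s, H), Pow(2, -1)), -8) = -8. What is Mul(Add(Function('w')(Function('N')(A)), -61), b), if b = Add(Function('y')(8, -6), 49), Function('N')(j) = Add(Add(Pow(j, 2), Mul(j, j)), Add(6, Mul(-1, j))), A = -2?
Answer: Rational(-34055, 3) ≈ -11352.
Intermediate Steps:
Function('y')(s, H) = 0 (Function('y')(s, H) = Add(16, Mul(2, -8)) = Add(16, -16) = 0)
Function('N')(j) = Add(6, Mul(-1, j), Mul(2, Pow(j, 2))) (Function('N')(j) = Add(Add(Pow(j, 2), Pow(j, 2)), Add(6, Mul(-1, j))) = Add(Mul(2, Pow(j, 2)), Add(6, Mul(-1, j))) = Add(6, Mul(-1, j), Mul(2, Pow(j, 2))))
Function('w')(n) = Mul(Rational(-2, 3), Pow(n, 2)) (Function('w')(n) = Mul(Rational(-1, 3), Mul(Add(n, n), n)) = Mul(Rational(-1, 3), Mul(Mul(2, n), n)) = Mul(Rational(-1, 3), Mul(2, Pow(n, 2))) = Mul(Rational(-2, 3), Pow(n, 2)))
b = 49 (b = Add(0, 49) = 49)
Mul(Add(Function('w')(Function('N')(A)), -61), b) = Mul(Add(Mul(Rational(-2, 3), Pow(Add(6, Mul(-1, -2), Mul(2, Pow(-2, 2))), 2)), -61), 49) = Mul(Add(Mul(Rational(-2, 3), Pow(Add(6, 2, Mul(2, 4)), 2)), -61), 49) = Mul(Add(Mul(Rational(-2, 3), Pow(Add(6, 2, 8), 2)), -61), 49) = Mul(Add(Mul(Rational(-2, 3), Pow(16, 2)), -61), 49) = Mul(Add(Mul(Rational(-2, 3), 256), -61), 49) = Mul(Add(Rational(-512, 3), -61), 49) = Mul(Rational(-695, 3), 49) = Rational(-34055, 3)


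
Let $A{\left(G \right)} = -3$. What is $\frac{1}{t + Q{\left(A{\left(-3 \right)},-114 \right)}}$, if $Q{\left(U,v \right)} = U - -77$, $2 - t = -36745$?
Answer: $\frac{1}{36821} \approx 2.7158 \cdot 10^{-5}$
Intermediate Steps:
$t = 36747$ ($t = 2 - -36745 = 2 + 36745 = 36747$)
$Q{\left(U,v \right)} = 77 + U$ ($Q{\left(U,v \right)} = U + 77 = 77 + U$)
$\frac{1}{t + Q{\left(A{\left(-3 \right)},-114 \right)}} = \frac{1}{36747 + \left(77 - 3\right)} = \frac{1}{36747 + 74} = \frac{1}{36821}$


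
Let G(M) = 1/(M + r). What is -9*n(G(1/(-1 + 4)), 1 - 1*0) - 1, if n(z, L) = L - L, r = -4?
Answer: -1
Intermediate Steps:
G(M) = 1/(-4 + M) (G(M) = 1/(M - 4) = 1/(-4 + M))
n(z, L) = 0
-9*n(G(1/(-1 + 4)), 1 - 1*0) - 1 = -9*0 - 1 = 0 - 1 = -1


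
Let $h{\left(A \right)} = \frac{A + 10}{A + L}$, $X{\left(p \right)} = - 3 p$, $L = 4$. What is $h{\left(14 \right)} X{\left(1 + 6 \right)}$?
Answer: $-28$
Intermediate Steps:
$h{\left(A \right)} = \frac{10 + A}{4 + A}$ ($h{\left(A \right)} = \frac{A + 10}{A + 4} = \frac{10 + A}{4 + A}$)
$h{\left(14 \right)} X{\left(1 + 6 \right)} = \frac{10 + 14}{4 + 14} \left(- 3 \left(1 + 6\right)\right) = \frac{1}{18} \cdot 24 \left(\left(-3\right) 7\right) = \frac{1}{18} \cdot 24 \left(-21\right) = \frac{4}{3} \left(-21\right) = -28$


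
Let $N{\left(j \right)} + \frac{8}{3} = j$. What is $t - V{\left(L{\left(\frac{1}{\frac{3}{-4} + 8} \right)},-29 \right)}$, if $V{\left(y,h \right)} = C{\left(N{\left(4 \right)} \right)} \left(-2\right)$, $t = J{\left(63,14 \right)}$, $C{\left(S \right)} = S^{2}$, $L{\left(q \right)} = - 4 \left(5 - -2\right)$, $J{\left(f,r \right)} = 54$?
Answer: $\frac{518}{9} \approx 57.556$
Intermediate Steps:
$N{\left(j \right)} = - \frac{8}{3} + j$
$L{\left(q \right)} = -28$ ($L{\left(q \right)} = - 4 \left(5 + 2\right) = \left(-4\right) 7 = -28$)
$t = 54$
$V{\left(y,h \right)} = - \frac{32}{9}$ ($V{\left(y,h \right)} = \left(- \frac{8}{3} + 4\right)^{2} \left(-2\right) = \left(\frac{4}{3}\right)^{2} \left(-2\right) = \frac{16}{9} \left(-2\right) = - \frac{32}{9}$)
$t - V{\left(L{\left(\frac{1}{\frac{3}{-4} + 8} \right)},-29 \right)} = 54 - - \frac{32}{9} = 54 + \frac{32}{9} = \frac{518}{9}$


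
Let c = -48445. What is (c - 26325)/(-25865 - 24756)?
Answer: 74770/50621 ≈ 1.4771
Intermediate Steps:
(c - 26325)/(-25865 - 24756) = (-48445 - 26325)/(-25865 - 24756) = -74770/(-50621) = -74770*(-1/50621) = 74770/50621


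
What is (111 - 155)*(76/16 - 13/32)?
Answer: -1529/8 ≈ -191.13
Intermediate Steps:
(111 - 155)*(76/16 - 13/32) = -44*(76*(1/16) - 13*1/32) = -44*(19/4 - 13/32) = -44*139/32 = -1529/8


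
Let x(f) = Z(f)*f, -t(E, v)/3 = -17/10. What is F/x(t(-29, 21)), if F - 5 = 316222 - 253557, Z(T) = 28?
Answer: 52225/119 ≈ 438.87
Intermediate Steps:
t(E, v) = 51/10 (t(E, v) = -(-51)/10 = -3*(-17/10) = 51/10)
F = 62670 (F = 5 + (316222 - 253557) = 5 + 62665 = 62670)
x(f) = 28*f
F/x(t(-29, 21)) = 62670/((28*(51/10))) = 62670/(714/5) = 62670*(5/714) = 52225/119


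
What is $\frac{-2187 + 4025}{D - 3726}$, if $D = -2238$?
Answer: $- \frac{919}{2982} \approx -0.30818$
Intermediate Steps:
$\frac{-2187 + 4025}{D - 3726} = \frac{-2187 + 4025}{-2238 - 3726} = \frac{1838}{-5964} = 1838 \left(- \frac{1}{5964}\right) = - \frac{919}{2982}$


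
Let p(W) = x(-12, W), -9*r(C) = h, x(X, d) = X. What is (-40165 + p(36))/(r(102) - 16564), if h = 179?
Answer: 361593/149255 ≈ 2.4227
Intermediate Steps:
r(C) = -179/9 (r(C) = -1/9*179 = -179/9)
p(W) = -12
(-40165 + p(36))/(r(102) - 16564) = (-40165 - 12)/(-179/9 - 16564) = -40177/(-149255/9) = -40177*(-9/149255) = 361593/149255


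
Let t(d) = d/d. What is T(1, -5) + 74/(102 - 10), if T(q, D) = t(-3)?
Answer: 83/46 ≈ 1.8043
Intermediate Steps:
t(d) = 1
T(q, D) = 1
T(1, -5) + 74/(102 - 10) = 1 + 74/(102 - 10) = 1 + 74/92 = 1 + (1/92)*74 = 1 + 37/46 = 83/46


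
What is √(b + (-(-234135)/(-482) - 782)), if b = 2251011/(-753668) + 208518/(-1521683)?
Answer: I*√24270991693473926995229039443865/138194675880902 ≈ 35.649*I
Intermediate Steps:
b = -3582478515537/1146843783244 (b = 2251011*(-1/753668) + 208518*(-1/1521683) = -2251011/753668 - 208518/1521683 = -3582478515537/1146843783244 ≈ -3.1238)
√(b + (-(-234135)/(-482) - 782)) = √(-3582478515537/1146843783244 + (-(-234135)/(-482) - 782)) = √(-3582478515537/1146843783244 + (-(-234135)*(-1)/482 - 782)) = √(-3582478515537/1146843783244 + (-495*473/482 - 782)) = √(-3582478515537/1146843783244 + (-234135/482 - 782)) = √(-3582478515537/1146843783244 - 611059/482) = √(-351257984994892115/276389351761804) = I*√24270991693473926995229039443865/138194675880902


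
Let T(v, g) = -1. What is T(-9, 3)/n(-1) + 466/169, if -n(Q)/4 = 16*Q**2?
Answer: 29993/10816 ≈ 2.7730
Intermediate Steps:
n(Q) = -64*Q**2
T(-9, 3)/n(-1) + 466/169 = -1/((-64*(-1)**2)) + 466/169 = -1/((-64*1)) + 466*(1/169) = -1/(-64) + 466/169 = -1*(-1/64) + 466/169 = 1/64 + 466/169 = 29993/10816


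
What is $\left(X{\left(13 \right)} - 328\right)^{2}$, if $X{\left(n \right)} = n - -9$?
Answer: $93636$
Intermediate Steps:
$X{\left(n \right)} = 9 + n$ ($X{\left(n \right)} = n + 9 = 9 + n$)
$\left(X{\left(13 \right)} - 328\right)^{2} = \left(\left(9 + 13\right) - 328\right)^{2} = \left(22 - 328\right)^{2} = \left(-306\right)^{2} = 93636$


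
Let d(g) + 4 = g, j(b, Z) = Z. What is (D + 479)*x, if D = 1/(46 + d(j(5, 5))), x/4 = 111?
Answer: 9996216/47 ≈ 2.1269e+5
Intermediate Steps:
x = 444 (x = 4*111 = 444)
d(g) = -4 + g
D = 1/47 (D = 1/(46 + (-4 + 5)) = 1/(46 + 1) = 1/47 ≈ 0.021277)
(D + 479)*x = (1/47 + 479)*444 = (22514/47)*444 = 9996216/47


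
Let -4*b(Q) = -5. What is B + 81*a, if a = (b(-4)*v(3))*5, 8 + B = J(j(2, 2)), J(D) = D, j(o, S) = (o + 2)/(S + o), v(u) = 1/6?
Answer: 619/8 ≈ 77.375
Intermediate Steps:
v(u) = 1/6
j(o, S) = (2 + o)/(S + o)
b(Q) = 5/4 (b(Q) = -1/4*(-5) = 5/4)
B = -7 (B = -8 + (2 + 2)/(2 + 2) = -8 + 4/4 = -8 + (1/4)*4 = -8 + 1 = -7)
a = 25/24 (a = ((5/4)*(1/6))*5 = (5/24)*5 = 25/24 ≈ 1.0417)
B + 81*a = -7 + 81*(25/24) = -7 + 675/8 = 619/8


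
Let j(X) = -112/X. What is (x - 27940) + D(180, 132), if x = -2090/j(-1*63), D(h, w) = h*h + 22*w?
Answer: 49507/8 ≈ 6188.4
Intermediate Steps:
D(h, w) = h² + 22*w
x = -9405/8 (x = -2090/((-112/((-1*63)))) = -2090/((-112/(-63))) = -2090/((-112*(-1/63))) = -2090/16/9 = -2090*9/16 = -9405/8 ≈ -1175.6)
(x - 27940) + D(180, 132) = (-9405/8 - 27940) + (180² + 22*132) = -232925/8 + (32400 + 2904) = -232925/8 + 35304 = 49507/8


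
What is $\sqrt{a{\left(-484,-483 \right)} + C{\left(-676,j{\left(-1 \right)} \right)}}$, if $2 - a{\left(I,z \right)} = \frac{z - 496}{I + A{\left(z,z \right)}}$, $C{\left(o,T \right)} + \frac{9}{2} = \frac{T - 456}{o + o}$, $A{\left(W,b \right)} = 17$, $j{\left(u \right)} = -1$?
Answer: $\frac{i \sqrt{2511198166}}{24284} \approx 2.0636 i$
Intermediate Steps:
$C{\left(o,T \right)} = - \frac{9}{2} + \frac{-456 + T}{2 o}$ ($C{\left(o,T \right)} = - \frac{9}{2} + \frac{T - 456}{o + o} = - \frac{9}{2} + \frac{-456 + T}{2 o}$)
$a{\left(I,z \right)} = 2 - \frac{-496 + z}{17 + I}$ ($a{\left(I,z \right)} = 2 - \frac{z - 496}{I + 17} = 2 - \frac{-496 + z}{17 + I}$)
$\sqrt{a{\left(-484,-483 \right)} + C{\left(-676,j{\left(-1 \right)} \right)}} = \sqrt{\frac{530 - -483 + 2 \left(-484\right)}{17 - 484} + \frac{-456 - 1 - -6084}{2 \left(-676\right)}} = \sqrt{\frac{530 + 483 - 968}{-467} + \frac{1}{2} \left(- \frac{1}{676}\right) \left(-456 - 1 + 6084\right)} = \sqrt{\left(- \frac{1}{467}\right) 45 + \frac{1}{2} \left(- \frac{1}{676}\right) 5627} = \sqrt{- \frac{45}{467} - \frac{5627}{1352}} = \sqrt{- \frac{2688649}{631384}} = \frac{i \sqrt{2511198166}}{24284}$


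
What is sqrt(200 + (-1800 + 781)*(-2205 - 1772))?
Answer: 3*sqrt(450307) ≈ 2013.1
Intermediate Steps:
sqrt(200 + (-1800 + 781)*(-2205 - 1772)) = sqrt(200 - 1019*(-3977)) = sqrt(200 + 4052563) = sqrt(4052763) = 3*sqrt(450307)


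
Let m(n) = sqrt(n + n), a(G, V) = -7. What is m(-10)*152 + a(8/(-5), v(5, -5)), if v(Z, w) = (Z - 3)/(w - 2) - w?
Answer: -7 + 304*I*sqrt(5) ≈ -7.0 + 679.76*I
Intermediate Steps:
v(Z, w) = -w + (-3 + Z)/(-2 + w) (v(Z, w) = (-3 + Z)/(-2 + w) - w = -w + (-3 + Z)/(-2 + w))
m(n) = sqrt(2)*sqrt(n) (m(n) = sqrt(2*n) = sqrt(2)*sqrt(n))
m(-10)*152 + a(8/(-5), v(5, -5)) = (sqrt(2)*sqrt(-10))*152 - 7 = (sqrt(2)*(I*sqrt(10)))*152 - 7 = (2*I*sqrt(5))*152 - 7 = 304*I*sqrt(5) - 7 = -7 + 304*I*sqrt(5)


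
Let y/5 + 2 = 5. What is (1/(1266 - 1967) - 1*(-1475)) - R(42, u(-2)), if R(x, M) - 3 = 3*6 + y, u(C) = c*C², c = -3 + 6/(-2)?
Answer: 1008738/701 ≈ 1439.0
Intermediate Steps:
y = 15 (y = -10 + 5*5 = -10 + 25 = 15)
c = -6 (c = -3 + 6*(-½) = -3 - 3 = -6)
u(C) = -6*C²
R(x, M) = 36 (R(x, M) = 3 + (3*6 + 15) = 3 + (18 + 15) = 3 + 33 = 36)
(1/(1266 - 1967) - 1*(-1475)) - R(42, u(-2)) = (1/(1266 - 1967) - 1*(-1475)) - 1*36 = (1/(-701) + 1475) - 36 = (-1/701 + 1475) - 36 = 1033974/701 - 36 = 1008738/701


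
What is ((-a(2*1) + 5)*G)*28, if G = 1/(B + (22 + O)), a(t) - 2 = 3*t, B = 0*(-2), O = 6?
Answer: -3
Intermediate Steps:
B = 0
a(t) = 2 + 3*t
G = 1/28 (G = 1/(0 + (22 + 6)) = 1/(0 + 28) = 1/28 ≈ 0.035714)
((-a(2*1) + 5)*G)*28 = ((-(2 + 3*(2*1)) + 5)*(1/28))*28 = ((-(2 + 3*2) + 5)*(1/28))*28 = ((-(2 + 6) + 5)*(1/28))*28 = ((-1*8 + 5)*(1/28))*28 = ((-8 + 5)*(1/28))*28 = -3*1/28*28 = -3/28*28 = -3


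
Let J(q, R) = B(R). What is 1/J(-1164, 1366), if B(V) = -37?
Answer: -1/37 ≈ -0.027027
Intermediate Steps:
J(q, R) = -37
1/J(-1164, 1366) = 1/(-37) = -1/37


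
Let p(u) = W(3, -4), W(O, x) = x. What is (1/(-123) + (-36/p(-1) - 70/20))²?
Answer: 1825201/60516 ≈ 30.161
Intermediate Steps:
p(u) = -4
(1/(-123) + (-36/p(-1) - 70/20))² = (1/(-123) + (-36/(-4) - 70/20))² = (-1/123 + (-36*(-¼) - 70*1/20))² = (-1/123 + (9 - 7/2))² = (-1/123 + 11/2)² = (1351/246)² = 1825201/60516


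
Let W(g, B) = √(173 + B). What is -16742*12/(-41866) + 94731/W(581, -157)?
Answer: 180309621/7612 ≈ 23688.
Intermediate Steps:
-16742*12/(-41866) + 94731/W(581, -157) = -16742*12/(-41866) + 94731/(√(173 - 157)) = -200904*(-1/41866) + 94731/(√16) = 9132/1903 + 94731/4 = 180309621/7612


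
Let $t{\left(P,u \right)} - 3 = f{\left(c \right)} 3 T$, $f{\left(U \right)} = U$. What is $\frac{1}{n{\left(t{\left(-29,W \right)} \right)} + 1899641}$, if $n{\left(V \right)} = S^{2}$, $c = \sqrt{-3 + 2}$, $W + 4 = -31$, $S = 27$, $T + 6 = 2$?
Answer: $\frac{1}{1900370} \approx 5.2621 \cdot 10^{-7}$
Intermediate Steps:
$T = -4$ ($T = -6 + 2 = -4$)
$W = -35$ ($W = -4 - 31 = -35$)
$c = i$ ($c = \sqrt{-1} = i \approx 1.0 i$)
$t{\left(P,u \right)} = 3 - 12 i$ ($t{\left(P,u \right)} = 3 + i 3 \left(-4\right) = 3 + 3 i \left(-4\right) = 3 - 12 i$)
$n{\left(V \right)} = 729$ ($n{\left(V \right)} = 27^{2} = 729$)
$\frac{1}{n{\left(t{\left(-29,W \right)} \right)} + 1899641} = \frac{1}{729 + 1899641} = \frac{1}{1900370}$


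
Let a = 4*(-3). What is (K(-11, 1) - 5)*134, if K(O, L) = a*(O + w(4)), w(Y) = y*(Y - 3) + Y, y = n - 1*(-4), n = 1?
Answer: 2546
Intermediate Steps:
y = 5 (y = 1 - 1*(-4) = 1 + 4 = 5)
a = -12
w(Y) = -15 + 6*Y (w(Y) = 5*(Y - 3) + Y = 5*(-3 + Y) + Y = (-15 + 5*Y) + Y = -15 + 6*Y)
K(O, L) = -108 - 12*O (K(O, L) = -12*(O + (-15 + 6*4)) = -12*(O + (-15 + 24)) = -12*(O + 9) = -12*(9 + O) = -108 - 12*O)
(K(-11, 1) - 5)*134 = ((-108 - 12*(-11)) - 5)*134 = ((-108 + 132) - 5)*134 = (24 - 5)*134 = 19*134 = 2546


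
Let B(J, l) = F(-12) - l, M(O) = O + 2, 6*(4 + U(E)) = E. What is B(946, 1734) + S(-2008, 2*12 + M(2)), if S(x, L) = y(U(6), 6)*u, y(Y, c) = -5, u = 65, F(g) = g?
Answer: -2071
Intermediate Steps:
U(E) = -4 + E/6
M(O) = 2 + O
B(J, l) = -12 - l
S(x, L) = -325 (S(x, L) = -5*65 = -325)
B(946, 1734) + S(-2008, 2*12 + M(2)) = (-12 - 1*1734) - 325 = (-12 - 1734) - 325 = -1746 - 325 = -2071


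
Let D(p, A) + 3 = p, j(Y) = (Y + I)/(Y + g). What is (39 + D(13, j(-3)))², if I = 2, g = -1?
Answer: 2401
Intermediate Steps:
j(Y) = (2 + Y)/(-1 + Y) (j(Y) = (Y + 2)/(Y - 1) = (2 + Y)/(-1 + Y))
D(p, A) = -3 + p
(39 + D(13, j(-3)))² = (39 + (-3 + 13))² = (39 + 10)² = 49² = 2401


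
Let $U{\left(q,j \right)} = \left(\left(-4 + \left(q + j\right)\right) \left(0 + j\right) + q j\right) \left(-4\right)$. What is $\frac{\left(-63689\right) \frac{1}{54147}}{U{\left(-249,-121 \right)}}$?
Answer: $\frac{63689}{16327053204} \approx 3.9008 \cdot 10^{-6}$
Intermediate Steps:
$U{\left(q,j \right)} = - 4 j q - 4 j \left(-4 + j + q\right)$ ($U{\left(q,j \right)} = \left(\left(-4 + \left(j + q\right)\right) j + j q\right) \left(-4\right) = \left(\left(-4 + j + q\right) j + j q\right) \left(-4\right) = \left(j \left(-4 + j + q\right) + j q\right) \left(-4\right) = \left(j q + j \left(-4 + j + q\right)\right) \left(-4\right) = - 4 j q - 4 j \left(-4 + j + q\right)$)
$\frac{\left(-63689\right) \frac{1}{54147}}{U{\left(-249,-121 \right)}} = \frac{\left(-63689\right) \frac{1}{54147}}{4 \left(-121\right) \left(4 - -121 - -498\right)} = \frac{\left(-63689\right) \frac{1}{54147}}{4 \left(-121\right) \left(4 + 121 + 498\right)} = - \frac{63689}{54147 \cdot 4 \left(-121\right) 623} = - \frac{63689}{54147 \left(-301532\right)} = \left(- \frac{63689}{54147}\right) \left(- \frac{1}{301532}\right) = \frac{63689}{16327053204}$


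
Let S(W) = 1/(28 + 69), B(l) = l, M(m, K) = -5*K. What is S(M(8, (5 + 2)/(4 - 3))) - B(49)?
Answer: -4752/97 ≈ -48.990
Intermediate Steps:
S(W) = 1/97
S(M(8, (5 + 2)/(4 - 3))) - B(49) = 1/97 - 1*49 = 1/97 - 49 = -4752/97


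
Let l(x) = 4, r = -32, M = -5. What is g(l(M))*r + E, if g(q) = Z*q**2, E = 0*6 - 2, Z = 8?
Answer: -4098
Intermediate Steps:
E = -2 (E = 0 - 2 = -2)
g(q) = 8*q**2
g(l(M))*r + E = (8*4**2)*(-32) - 2 = (8*16)*(-32) - 2 = 128*(-32) - 2 = -4096 - 2 = -4098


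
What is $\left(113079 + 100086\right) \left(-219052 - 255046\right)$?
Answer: $-101061100170$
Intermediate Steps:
$\left(113079 + 100086\right) \left(-219052 - 255046\right) = 213165 \left(-474098\right) = -101061100170$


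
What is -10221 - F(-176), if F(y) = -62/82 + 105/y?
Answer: -73744975/7216 ≈ -10220.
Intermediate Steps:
F(y) = -31/41 + 105/y (F(y) = -62*1/82 + 105/y = -31/41 + 105/y)
-10221 - F(-176) = -10221 - (-31/41 + 105/(-176)) = -10221 - (-31/41 + 105*(-1/176)) = -10221 - (-31/41 - 105/176) = -10221 - 1*(-9761/7216) = -10221 + 9761/7216 = -73744975/7216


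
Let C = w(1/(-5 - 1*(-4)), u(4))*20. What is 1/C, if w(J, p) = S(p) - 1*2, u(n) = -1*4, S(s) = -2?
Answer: -1/80 ≈ -0.012500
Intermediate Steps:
u(n) = -4
w(J, p) = -4 (w(J, p) = -2 - 1*2 = -2 - 2 = -4)
C = -80 (C = -4*20 = -80)
1/C = 1/(-80) = -1/80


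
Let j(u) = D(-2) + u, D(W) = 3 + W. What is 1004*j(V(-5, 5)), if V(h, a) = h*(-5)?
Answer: 26104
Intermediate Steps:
V(h, a) = -5*h
j(u) = 1 + u (j(u) = (3 - 2) + u = 1 + u)
1004*j(V(-5, 5)) = 1004*(1 - 5*(-5)) = 1004*(1 + 25) = 1004*26 = 26104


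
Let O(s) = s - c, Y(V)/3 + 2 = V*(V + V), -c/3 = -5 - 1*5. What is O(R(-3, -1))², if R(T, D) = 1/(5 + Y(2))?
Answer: 474721/529 ≈ 897.39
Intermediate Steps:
c = 30 (c = -3*(-5 - 1*5) = -3*(-5 - 5) = -3*(-10) = 30)
Y(V) = -6 + 6*V² (Y(V) = -6 + 3*(V*(V + V)) = -6 + 3*(V*(2*V)) = -6 + 3*(2*V²) = -6 + 6*V²)
R(T, D) = 1/23 (R(T, D) = 1/(5 + (-6 + 6*2²)) = 1/(5 + (-6 + 6*4)) = 1/(5 + (-6 + 24)) = 1/(5 + 18) = 1/23)
O(s) = -30 + s (O(s) = s - 1*30 = s - 30 = -30 + s)
O(R(-3, -1))² = (-30 + 1/23)² = (-689/23)² = 474721/529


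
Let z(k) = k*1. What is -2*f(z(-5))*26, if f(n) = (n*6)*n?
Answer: -7800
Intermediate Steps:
z(k) = k
f(n) = 6*n² (f(n) = (6*n)*n = 6*n²)
-2*f(z(-5))*26 = -12*(-5)²*26 = -12*25*26 = -2*150*26 = -300*26 = -7800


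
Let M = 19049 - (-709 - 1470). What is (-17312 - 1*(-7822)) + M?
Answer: 11738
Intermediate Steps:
M = 21228 (M = 19049 - 1*(-2179) = 19049 + 2179 = 21228)
(-17312 - 1*(-7822)) + M = (-17312 - 1*(-7822)) + 21228 = (-17312 + 7822) + 21228 = -9490 + 21228 = 11738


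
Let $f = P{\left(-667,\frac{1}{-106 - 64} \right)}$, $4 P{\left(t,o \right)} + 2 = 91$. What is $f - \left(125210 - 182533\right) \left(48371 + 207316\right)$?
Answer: $\frac{58626983693}{4} \approx 1.4657 \cdot 10^{10}$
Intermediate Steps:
$P{\left(t,o \right)} = \frac{89}{4}$ ($P{\left(t,o \right)} = - \frac{1}{2} + \frac{1}{4} \cdot 91 = - \frac{1}{2} + \frac{91}{4} = \frac{89}{4}$)
$f = \frac{89}{4} \approx 22.25$
$f - \left(125210 - 182533\right) \left(48371 + 207316\right) = \frac{89}{4} - \left(125210 - 182533\right) \left(48371 + 207316\right) = \frac{89}{4} - \left(-57323\right) 255687 = \frac{89}{4} - -14656745901 = \frac{89}{4} + 14656745901 = \frac{58626983693}{4}$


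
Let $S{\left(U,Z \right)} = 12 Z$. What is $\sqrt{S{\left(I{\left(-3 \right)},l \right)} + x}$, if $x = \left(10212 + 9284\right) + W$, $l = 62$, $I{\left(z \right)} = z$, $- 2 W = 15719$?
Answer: $\frac{\sqrt{49522}}{2} \approx 111.27$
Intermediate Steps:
$W = - \frac{15719}{2}$ ($W = \left(- \frac{1}{2}\right) 15719 = - \frac{15719}{2} \approx -7859.5$)
$x = \frac{23273}{2}$ ($x = \left(10212 + 9284\right) - \frac{15719}{2} = 19496 - \frac{15719}{2} = \frac{23273}{2} \approx 11637.0$)
$\sqrt{S{\left(I{\left(-3 \right)},l \right)} + x} = \sqrt{12 \cdot 62 + \frac{23273}{2}} = \sqrt{744 + \frac{23273}{2}} = \sqrt{\frac{24761}{2}} = \frac{\sqrt{49522}}{2}$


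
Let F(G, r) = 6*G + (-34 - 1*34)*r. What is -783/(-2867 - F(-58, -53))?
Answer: 261/2041 ≈ 0.12788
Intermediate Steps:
F(G, r) = -68*r + 6*G (F(G, r) = 6*G + (-34 - 34)*r = 6*G - 68*r = -68*r + 6*G)
-783/(-2867 - F(-58, -53)) = -783/(-2867 - (-68*(-53) + 6*(-58))) = -783/(-2867 - (3604 - 348)) = -783/(-2867 - 1*3256) = -783/(-2867 - 3256) = -783/(-6123) = -783*(-1/6123) = 261/2041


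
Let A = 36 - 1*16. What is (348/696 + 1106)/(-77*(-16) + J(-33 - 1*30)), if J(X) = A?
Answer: 2213/2504 ≈ 0.88379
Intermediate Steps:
A = 20 (A = 36 - 16 = 20)
J(X) = 20
(348/696 + 1106)/(-77*(-16) + J(-33 - 1*30)) = (348/696 + 1106)/(-77*(-16) + 20) = (348*(1/696) + 1106)/(1232 + 20) = (½ + 1106)/1252 = (2213/2)*(1/1252) = 2213/2504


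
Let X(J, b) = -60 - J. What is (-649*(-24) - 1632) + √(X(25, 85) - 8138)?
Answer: 13944 + I*√8223 ≈ 13944.0 + 90.681*I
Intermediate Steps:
(-649*(-24) - 1632) + √(X(25, 85) - 8138) = (-649*(-24) - 1632) + √((-60 - 1*25) - 8138) = (15576 - 1632) + √((-60 - 25) - 8138) = 13944 + √(-85 - 8138) = 13944 + √(-8223) = 13944 + I*√8223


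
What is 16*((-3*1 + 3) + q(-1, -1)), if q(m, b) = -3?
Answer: -48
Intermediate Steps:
16*((-3*1 + 3) + q(-1, -1)) = 16*((-3*1 + 3) - 3) = 16*((-3 + 3) - 3) = 16*(0 - 3) = 16*(-3) = -48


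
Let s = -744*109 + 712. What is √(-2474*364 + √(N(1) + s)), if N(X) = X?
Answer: √(-900536 + I*√80383) ≈ 0.149 + 948.97*I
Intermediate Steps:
s = -80384 (s = -81096 + 712 = -80384)
√(-2474*364 + √(N(1) + s)) = √(-2474*364 + √(1 - 80384)) = √(-900536 + √(-80383)) = √(-900536 + I*√80383)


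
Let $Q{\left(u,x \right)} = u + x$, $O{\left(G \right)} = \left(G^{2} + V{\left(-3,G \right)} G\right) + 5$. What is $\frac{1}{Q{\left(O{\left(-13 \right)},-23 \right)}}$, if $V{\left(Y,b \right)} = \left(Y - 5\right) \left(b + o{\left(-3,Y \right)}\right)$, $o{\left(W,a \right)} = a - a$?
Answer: $- \frac{1}{1201} \approx -0.00083264$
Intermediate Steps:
$o{\left(W,a \right)} = 0$
$V{\left(Y,b \right)} = b \left(-5 + Y\right)$ ($V{\left(Y,b \right)} = \left(Y - 5\right) \left(b + 0\right) = \left(-5 + Y\right) b = b \left(-5 + Y\right)$)
$O{\left(G \right)} = 5 - 7 G^{2}$ ($O{\left(G \right)} = \left(G^{2} + G \left(-5 - 3\right) G\right) + 5 = \left(G^{2} + G \left(-8\right) G\right) + 5 = \left(G^{2} + - 8 G G\right) + 5 = \left(G^{2} - 8 G^{2}\right) + 5 = - 7 G^{2} + 5 = 5 - 7 G^{2}$)
$\frac{1}{Q{\left(O{\left(-13 \right)},-23 \right)}} = \frac{1}{\left(5 - 7 \left(-13\right)^{2}\right) - 23} = \frac{1}{\left(5 - 1183\right) - 23} = \frac{1}{-1178 - 23} = \frac{1}{-1201} = - \frac{1}{1201}$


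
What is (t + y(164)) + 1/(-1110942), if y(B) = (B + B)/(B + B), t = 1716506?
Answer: 1906939719593/1110942 ≈ 1.7165e+6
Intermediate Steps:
y(B) = 1 (y(B) = (2*B)/((2*B)) = (2*B)*(1/(2*B)) = 1)
(t + y(164)) + 1/(-1110942) = (1716506 + 1) + 1/(-1110942) = 1716507 - 1/1110942 = 1906939719593/1110942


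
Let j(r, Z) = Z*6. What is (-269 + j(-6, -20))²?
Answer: 151321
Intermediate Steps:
j(r, Z) = 6*Z
(-269 + j(-6, -20))² = (-269 + 6*(-20))² = (-269 - 120)² = (-389)² = 151321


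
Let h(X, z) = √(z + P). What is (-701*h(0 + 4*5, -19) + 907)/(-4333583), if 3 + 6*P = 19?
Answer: -907/4333583 + 4907*I*√3/13000749 ≈ -0.0002093 + 0.00065374*I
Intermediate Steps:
P = 8/3 (P = -½ + (⅙)*19 = -½ + 19/6 = 8/3 ≈ 2.6667)
h(X, z) = √(8/3 + z) (h(X, z) = √(z + 8/3) = √(8/3 + z))
(-701*h(0 + 4*5, -19) + 907)/(-4333583) = (-701*√(24 + 9*(-19))/3 + 907)/(-4333583) = (-701*√(24 - 171)/3 + 907)*(-1/4333583) = (-701*√(-147)/3 + 907)*(-1/4333583) = (-701*7*I*√3/3 + 907)*(-1/4333583) = (-4907*I*√3/3 + 907)*(-1/4333583) = (907 - 4907*I*√3/3)*(-1/4333583) = -907/4333583 + 4907*I*√3/13000749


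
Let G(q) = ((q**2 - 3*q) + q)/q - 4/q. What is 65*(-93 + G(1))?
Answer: -6370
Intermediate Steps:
G(q) = -4/q + (q**2 - 2*q)/q (G(q) = (q**2 - 2*q)/q - 4/q = -4/q + (q**2 - 2*q)/q)
65*(-93 + G(1)) = 65*(-93 + (-2 + 1 - 4/1)) = 65*(-93 + (-2 + 1 - 4*1)) = 65*(-93 + (-2 + 1 - 4)) = 65*(-93 - 5) = 65*(-98) = -6370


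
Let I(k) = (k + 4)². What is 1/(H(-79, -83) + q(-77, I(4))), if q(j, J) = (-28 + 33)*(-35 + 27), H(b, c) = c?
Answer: -1/123 ≈ -0.0081301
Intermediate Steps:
I(k) = (4 + k)²
q(j, J) = -40 (q(j, J) = 5*(-8) = -40)
1/(H(-79, -83) + q(-77, I(4))) = 1/(-83 - 40) = 1/(-123) = -1/123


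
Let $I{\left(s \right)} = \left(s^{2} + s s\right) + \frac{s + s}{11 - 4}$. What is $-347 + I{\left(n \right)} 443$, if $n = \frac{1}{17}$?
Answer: $- \frac{680717}{2023} \approx -336.49$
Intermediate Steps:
$n = \frac{1}{17} \approx 0.058824$
$I{\left(s \right)} = 2 s^{2} + \frac{2 s}{7}$ ($I{\left(s \right)} = \left(s^{2} + s^{2}\right) + \frac{2 s}{7} = 2 s^{2} + 2 s \frac{1}{7} = 2 s^{2} + \frac{2 s}{7}$)
$-347 + I{\left(n \right)} 443 = -347 + \frac{2}{7} \cdot \frac{1}{17} \left(1 + 7 \cdot \frac{1}{17}\right) 443 = -347 + \frac{2}{7} \cdot \frac{1}{17} \left(1 + \frac{7}{17}\right) 443 = -347 + \frac{2}{7} \cdot \frac{1}{17} \cdot \frac{24}{17} \cdot 443 = -347 + \frac{48}{2023} \cdot 443 = -347 + \frac{21264}{2023} = - \frac{680717}{2023}$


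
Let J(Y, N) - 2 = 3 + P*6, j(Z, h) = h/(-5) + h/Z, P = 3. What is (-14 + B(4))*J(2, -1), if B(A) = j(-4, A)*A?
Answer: -2438/5 ≈ -487.60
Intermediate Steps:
j(Z, h) = -h/5 + h/Z (j(Z, h) = h*(-⅕) + h/Z = -h/5 + h/Z)
J(Y, N) = 23 (J(Y, N) = 2 + (3 + 3*6) = 2 + (3 + 18) = 2 + 21 = 23)
B(A) = -9*A²/20 (B(A) = (-A/5 + A/(-4))*A = (-A/5 + A*(-¼))*A = (-A/5 - A/4)*A = (-9*A/20)*A = -9*A²/20)
(-14 + B(4))*J(2, -1) = (-14 - 9/20*4²)*23 = (-14 - 9/20*16)*23 = (-14 - 36/5)*23 = -106/5*23 = -2438/5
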